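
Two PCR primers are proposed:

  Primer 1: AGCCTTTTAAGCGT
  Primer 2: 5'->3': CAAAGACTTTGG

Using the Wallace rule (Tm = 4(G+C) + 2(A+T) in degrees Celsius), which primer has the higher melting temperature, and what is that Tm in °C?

Primer 1, 40°C

Primer 1: A+T=8, G+C=6 → Tm = 2(8)+4(6) = 40°C
Primer 2: A+T=7, G+C=5 → Tm = 2(7)+4(5) = 34°C
40°C vs 34°C → primer 1 is higher.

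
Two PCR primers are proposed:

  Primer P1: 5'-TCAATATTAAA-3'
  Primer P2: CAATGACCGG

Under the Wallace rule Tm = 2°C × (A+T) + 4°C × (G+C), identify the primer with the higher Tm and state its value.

Primer P2, 32°C

Primer P1: A+T=10, G+C=1 → Tm = 2(10)+4(1) = 24°C
Primer P2: A+T=4, G+C=6 → Tm = 2(4)+4(6) = 32°C
24°C vs 32°C → primer P2 is higher.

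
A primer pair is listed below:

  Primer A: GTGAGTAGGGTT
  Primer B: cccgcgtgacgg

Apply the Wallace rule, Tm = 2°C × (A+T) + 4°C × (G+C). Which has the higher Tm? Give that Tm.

Primer A: A+T=6, G+C=6 → Tm = 2(6)+4(6) = 36°C
Primer B: A+T=2, G+C=10 → Tm = 2(2)+4(10) = 44°C
36°C vs 44°C → primer B is higher.

Primer B, 44°C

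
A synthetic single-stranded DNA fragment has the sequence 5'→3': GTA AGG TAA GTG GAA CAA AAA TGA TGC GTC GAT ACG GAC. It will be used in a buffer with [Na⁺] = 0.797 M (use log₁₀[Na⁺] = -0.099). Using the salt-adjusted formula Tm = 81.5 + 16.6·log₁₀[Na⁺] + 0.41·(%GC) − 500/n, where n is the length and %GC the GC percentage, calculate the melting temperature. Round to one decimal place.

84.9°C

Length n = 39. Counting bases: A=15, G=12, C=5, T=7
G+C = 17, so %GC = 17/39 × 100 = 43.59%
Salt term: 16.6 × (-0.099) = -1.643
GC term: 0.41 × 43.59 = 17.872; length term: −500/39 = −12.821
Tm = 81.5 + (-1.643) + 17.872 − 12.821 = 84.908 → 84.9°C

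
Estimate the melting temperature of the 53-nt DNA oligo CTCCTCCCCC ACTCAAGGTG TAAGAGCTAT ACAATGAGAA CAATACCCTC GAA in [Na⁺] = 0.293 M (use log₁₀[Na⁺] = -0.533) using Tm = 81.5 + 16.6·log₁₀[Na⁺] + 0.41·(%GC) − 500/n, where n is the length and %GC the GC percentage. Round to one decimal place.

82.6°C

Length n = 53. Scanning the sequence gives C=17, A=18, G=8, T=10.
G+C = 25, so %GC = 25/53 × 100 = 47.17%
Salt term: 16.6 × (-0.533) = -8.848
GC term: 0.41 × 47.17 = 19.34; length term: −500/53 = −9.434
Tm = 81.5 + (-8.848) + 19.34 − 9.434 = 82.558 → 82.6°C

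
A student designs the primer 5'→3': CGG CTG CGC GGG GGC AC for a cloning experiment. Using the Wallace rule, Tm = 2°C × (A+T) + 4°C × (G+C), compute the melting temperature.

64°C

Base counts: G=9, C=6, T=1, A=1
AT pairs contribute 2, GC pairs contribute 15.
Tm = 2(2) + 4(15) = 4 + 60 = 64°C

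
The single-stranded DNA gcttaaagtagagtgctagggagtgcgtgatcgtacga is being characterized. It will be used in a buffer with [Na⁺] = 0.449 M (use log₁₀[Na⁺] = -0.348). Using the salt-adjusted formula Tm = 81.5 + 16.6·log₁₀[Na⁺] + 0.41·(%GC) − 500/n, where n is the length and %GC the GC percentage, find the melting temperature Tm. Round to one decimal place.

Length n = 38. Scanning the sequence gives G=14, T=9, C=5, A=10.
G+C = 19, so %GC = 19/38 × 100 = 50%
Salt term: 16.6 × (-0.348) = -5.777
GC term: 0.41 × 50 = 20.5; length term: −500/38 = −13.158
Tm = 81.5 + (-5.777) + 20.5 − 13.158 = 83.065 → 83.1°C

83.1°C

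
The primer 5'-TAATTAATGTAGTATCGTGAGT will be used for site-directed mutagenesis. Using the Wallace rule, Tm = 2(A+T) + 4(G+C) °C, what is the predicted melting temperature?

56°C

Scanning the sequence gives C=1, A=7, G=5, T=9.
A+T = 16, G+C = 6
Tm = 2×16 + 4×6 = 56°C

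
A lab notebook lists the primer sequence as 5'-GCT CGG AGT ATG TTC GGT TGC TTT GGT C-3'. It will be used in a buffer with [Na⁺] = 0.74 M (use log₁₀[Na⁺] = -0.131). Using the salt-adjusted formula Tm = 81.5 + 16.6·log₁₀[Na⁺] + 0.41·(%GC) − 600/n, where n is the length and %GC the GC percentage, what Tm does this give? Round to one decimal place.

Length n = 28. Counting bases: G=10, A=2, C=5, T=11
G+C = 15, so %GC = 15/28 × 100 = 53.571%
Salt term: 16.6 × (-0.131) = -2.175
GC term: 0.41 × 53.571 = 21.964; length term: −600/28 = −21.429
Tm = 81.5 + (-2.175) + 21.964 − 21.429 = 79.86 → 79.9°C

79.9°C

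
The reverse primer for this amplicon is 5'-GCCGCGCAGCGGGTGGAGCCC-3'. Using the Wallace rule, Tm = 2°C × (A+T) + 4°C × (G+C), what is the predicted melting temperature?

A=2, T=1, G=10, C=8
So N_AT = 3 and N_GC = 18.
Tm = 2(3) + 4(18) = 6 + 72 = 78°C

78°C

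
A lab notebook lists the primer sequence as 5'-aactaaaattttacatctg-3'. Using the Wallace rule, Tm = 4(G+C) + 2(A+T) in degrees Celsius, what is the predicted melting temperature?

46°C

Counting bases: A=8, T=7, C=3, G=1
So N_AT = 15 and N_GC = 4.
Tm = 2×15 + 4×4 = 46°C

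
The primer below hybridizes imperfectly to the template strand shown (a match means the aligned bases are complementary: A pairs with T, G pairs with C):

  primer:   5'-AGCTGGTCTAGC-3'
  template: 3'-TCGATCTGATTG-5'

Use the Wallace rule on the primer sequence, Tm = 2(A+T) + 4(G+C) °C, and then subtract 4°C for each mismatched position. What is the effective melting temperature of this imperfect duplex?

26°C

Primer base counts: A=2, T=3, G=4, C=3 → A+T=5, G+C=7
Perfect-match Tm = 2(5) + 4(7) = 10 + 28 = 38°C
Mismatches (positions where the bases are not complementary): 3 (at positions 5, 7, 11)
Effective Tm = 38 − 3×4 = 38 − 12 = 26°C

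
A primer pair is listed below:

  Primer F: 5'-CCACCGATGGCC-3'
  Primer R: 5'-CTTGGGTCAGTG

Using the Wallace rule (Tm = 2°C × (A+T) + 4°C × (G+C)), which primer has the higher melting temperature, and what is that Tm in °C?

Primer F, 42°C

Primer F: A+T=3, G+C=9 → Tm = 2(3)+4(9) = 42°C
Primer R: A+T=5, G+C=7 → Tm = 2(5)+4(7) = 38°C
42°C vs 38°C → primer F is higher.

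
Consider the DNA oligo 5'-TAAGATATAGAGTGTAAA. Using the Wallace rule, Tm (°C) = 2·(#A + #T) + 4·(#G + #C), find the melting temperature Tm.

44°C

T=5, A=9, C=0, G=4
So N_AT = 14 and N_GC = 4.
Tm = 4·4 + 2·14 = 16 + 28 = 44°C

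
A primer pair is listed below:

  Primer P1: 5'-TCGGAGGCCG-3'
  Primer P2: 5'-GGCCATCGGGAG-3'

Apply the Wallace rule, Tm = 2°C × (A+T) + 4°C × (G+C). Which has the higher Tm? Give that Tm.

Primer P1: A+T=2, G+C=8 → Tm = 2(2)+4(8) = 36°C
Primer P2: A+T=3, G+C=9 → Tm = 2(3)+4(9) = 42°C
36°C vs 42°C → primer P2 is higher.

Primer P2, 42°C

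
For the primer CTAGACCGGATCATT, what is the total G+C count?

Counting bases: T=4, G=3, A=4, C=4
Total G or C: 3 + 4 = 7

7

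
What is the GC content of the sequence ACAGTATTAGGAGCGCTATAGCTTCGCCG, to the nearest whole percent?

52%

Base counts: A=7, G=8, C=7, T=7
G+C = 8 + 7 = 15 out of 29 bases
%GC = 15/29 × 100 = 51.72% ≈ 52%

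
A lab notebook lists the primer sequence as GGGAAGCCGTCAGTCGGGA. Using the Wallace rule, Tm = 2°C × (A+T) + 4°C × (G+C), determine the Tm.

Base counts: C=4, G=9, T=2, A=4
So N_AT = 6 and N_GC = 13.
Tm = 2(6) + 4(13) = 12 + 52 = 64°C

64°C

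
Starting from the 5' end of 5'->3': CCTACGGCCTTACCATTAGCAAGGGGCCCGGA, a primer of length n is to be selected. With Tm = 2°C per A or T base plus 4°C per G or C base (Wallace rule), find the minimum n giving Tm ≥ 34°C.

First 9 bases: CCTACGGCC → Tm = 32°C (< 34°C)
First 10 bases: CCTACGGCCT → Tm = 34°C (≥ 34°C)
Each additional base adds 2°C (A/T) or 4°C (G/C), so Tm is non-decreasing in n; n = 10 is the first length to reach 34°C.

n = 10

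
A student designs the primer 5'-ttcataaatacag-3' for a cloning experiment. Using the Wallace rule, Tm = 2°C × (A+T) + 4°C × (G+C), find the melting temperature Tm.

Counting bases: T=4, C=2, G=1, A=6
So N_AT = 10 and N_GC = 3.
Tm = 2×10 + 4×3 = 32°C

32°C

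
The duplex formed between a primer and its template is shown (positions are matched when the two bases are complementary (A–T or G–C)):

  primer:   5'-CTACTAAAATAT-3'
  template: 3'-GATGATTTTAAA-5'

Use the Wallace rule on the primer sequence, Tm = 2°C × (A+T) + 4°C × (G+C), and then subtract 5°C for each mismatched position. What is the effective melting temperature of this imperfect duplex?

23°C

Primer base counts: A=6, T=4, G=0, C=2 → A+T=10, G+C=2
Perfect-match Tm = 2(10) + 4(2) = 20 + 8 = 28°C
Mismatches (positions where the bases are not complementary): 1 (at position 11)
Effective Tm = 28 − 1×5 = 28 − 5 = 23°C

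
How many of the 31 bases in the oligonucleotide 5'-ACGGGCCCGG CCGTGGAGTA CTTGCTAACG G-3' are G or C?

21

Base counts: A=5, C=9, G=12, T=5
Total G or C: 12 + 9 = 21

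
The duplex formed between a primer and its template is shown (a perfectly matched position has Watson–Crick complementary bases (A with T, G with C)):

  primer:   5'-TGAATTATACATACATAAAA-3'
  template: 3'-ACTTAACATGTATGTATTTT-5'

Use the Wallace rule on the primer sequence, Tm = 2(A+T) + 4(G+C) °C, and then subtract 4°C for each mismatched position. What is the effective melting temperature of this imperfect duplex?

42°C

Primer base counts: A=11, T=6, G=1, C=2 → A+T=17, G+C=3
Perfect-match Tm = 2(17) + 4(3) = 34 + 12 = 46°C
Mismatches (positions where the bases are not complementary): 1 (at position 7)
Effective Tm = 46 − 1×4 = 46 − 4 = 42°C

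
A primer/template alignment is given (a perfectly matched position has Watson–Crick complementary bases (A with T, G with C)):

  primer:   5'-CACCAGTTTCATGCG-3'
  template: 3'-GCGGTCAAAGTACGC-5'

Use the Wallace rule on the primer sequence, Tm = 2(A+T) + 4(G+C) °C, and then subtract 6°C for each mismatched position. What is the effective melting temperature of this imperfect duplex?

Primer base counts: A=3, T=4, G=3, C=5 → A+T=7, G+C=8
Perfect-match Tm = 2(7) + 4(8) = 14 + 32 = 46°C
Mismatches (positions where the bases are not complementary): 1 (at position 2)
Effective Tm = 46 − 1×6 = 46 − 6 = 40°C

40°C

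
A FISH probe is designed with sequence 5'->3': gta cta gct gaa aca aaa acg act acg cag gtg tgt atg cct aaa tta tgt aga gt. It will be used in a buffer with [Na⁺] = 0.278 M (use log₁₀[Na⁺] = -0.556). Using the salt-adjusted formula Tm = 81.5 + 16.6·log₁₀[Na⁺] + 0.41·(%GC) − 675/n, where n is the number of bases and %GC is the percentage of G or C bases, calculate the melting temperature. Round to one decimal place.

Length n = 56. Counting bases: A=20, G=13, C=9, T=14
G+C = 22, so %GC = 22/56 × 100 = 39.286%
Salt term: 16.6 × (-0.556) = -9.23
GC term: 0.41 × 39.286 = 16.107; length term: −675/56 = −12.054
Tm = 81.5 + (-9.23) + 16.107 − 12.054 = 76.323 → 76.3°C

76.3°C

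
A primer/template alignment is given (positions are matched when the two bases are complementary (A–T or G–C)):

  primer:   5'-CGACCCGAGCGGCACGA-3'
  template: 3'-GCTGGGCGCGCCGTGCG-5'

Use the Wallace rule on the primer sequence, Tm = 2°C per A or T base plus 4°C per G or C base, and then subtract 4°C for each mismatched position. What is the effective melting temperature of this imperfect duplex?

52°C

Primer base counts: A=4, T=0, G=6, C=7 → A+T=4, G+C=13
Perfect-match Tm = 2(4) + 4(13) = 8 + 52 = 60°C
Mismatches (positions where the bases are not complementary): 2 (at positions 8, 17)
Effective Tm = 60 − 2×4 = 60 − 8 = 52°C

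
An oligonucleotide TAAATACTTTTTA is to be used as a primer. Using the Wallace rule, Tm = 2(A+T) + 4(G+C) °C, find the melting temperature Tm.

Base counts: G=0, A=5, C=1, T=7
AT pairs contribute 12, GC pairs contribute 1.
Tm = 4·1 + 2·12 = 4 + 24 = 28°C

28°C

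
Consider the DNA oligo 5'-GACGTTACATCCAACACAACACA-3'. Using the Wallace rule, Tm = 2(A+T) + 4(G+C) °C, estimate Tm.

A=10, C=8, T=3, G=2
AT pairs contribute 13, GC pairs contribute 10.
Tm = 2×13 + 4×10 = 66°C

66°C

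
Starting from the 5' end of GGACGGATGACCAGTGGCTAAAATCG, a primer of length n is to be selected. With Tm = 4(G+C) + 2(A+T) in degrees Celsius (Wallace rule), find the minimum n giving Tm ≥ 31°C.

n = 10

First 9 bases: GGACGGATG → Tm = 30°C (< 31°C)
First 10 bases: GGACGGATGA → Tm = 32°C (≥ 31°C)
Each additional base adds 2°C (A/T) or 4°C (G/C), so Tm is non-decreasing in n; n = 10 is the first length to reach 31°C.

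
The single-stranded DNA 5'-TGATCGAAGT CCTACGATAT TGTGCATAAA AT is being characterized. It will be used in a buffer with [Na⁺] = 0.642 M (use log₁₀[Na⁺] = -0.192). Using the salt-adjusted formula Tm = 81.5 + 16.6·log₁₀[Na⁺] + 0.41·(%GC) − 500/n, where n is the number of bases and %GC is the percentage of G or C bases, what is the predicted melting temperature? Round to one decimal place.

Length n = 32. Scanning the sequence gives A=11, G=6, C=5, T=10.
G+C = 11, so %GC = 11/32 × 100 = 34.375%
Salt term: 16.6 × (-0.192) = -3.187
GC term: 0.41 × 34.375 = 14.094; length term: −500/32 = −15.625
Tm = 81.5 + (-3.187) + 14.094 − 15.625 = 76.782 → 76.8°C

76.8°C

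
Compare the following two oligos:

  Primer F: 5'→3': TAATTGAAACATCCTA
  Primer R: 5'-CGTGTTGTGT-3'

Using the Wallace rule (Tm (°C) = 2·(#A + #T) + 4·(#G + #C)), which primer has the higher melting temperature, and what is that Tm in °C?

Primer F: A+T=12, G+C=4 → Tm = 2(12)+4(4) = 40°C
Primer R: A+T=5, G+C=5 → Tm = 2(5)+4(5) = 30°C
40°C vs 30°C → primer F is higher.

Primer F, 40°C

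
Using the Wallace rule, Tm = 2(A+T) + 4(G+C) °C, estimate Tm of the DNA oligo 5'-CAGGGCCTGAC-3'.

Base counts: T=1, G=4, C=4, A=2
AT pairs contribute 3, GC pairs contribute 8.
Tm = 4·8 + 2·3 = 32 + 6 = 38°C

38°C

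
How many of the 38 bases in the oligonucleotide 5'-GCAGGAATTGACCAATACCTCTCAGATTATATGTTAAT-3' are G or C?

13

Scanning the sequence gives C=7, T=12, G=6, A=13.
G+C = 6 + 7 = 13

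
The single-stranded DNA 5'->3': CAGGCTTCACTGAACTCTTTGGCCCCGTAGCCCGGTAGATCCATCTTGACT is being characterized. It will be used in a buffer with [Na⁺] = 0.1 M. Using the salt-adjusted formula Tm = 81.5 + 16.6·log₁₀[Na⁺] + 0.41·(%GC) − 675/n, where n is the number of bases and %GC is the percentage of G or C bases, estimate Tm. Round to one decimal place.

74.2°C

Length n = 51. G=11, T=14, C=17, A=9
G+C = 28, so %GC = 28/51 × 100 = 54.902%
Salt term: 16.6 × (-1) = -16.6
GC term: 0.41 × 54.902 = 22.51; length term: −675/51 = −13.235
Tm = 81.5 + (-16.6) + 22.51 − 13.235 = 74.175 → 74.2°C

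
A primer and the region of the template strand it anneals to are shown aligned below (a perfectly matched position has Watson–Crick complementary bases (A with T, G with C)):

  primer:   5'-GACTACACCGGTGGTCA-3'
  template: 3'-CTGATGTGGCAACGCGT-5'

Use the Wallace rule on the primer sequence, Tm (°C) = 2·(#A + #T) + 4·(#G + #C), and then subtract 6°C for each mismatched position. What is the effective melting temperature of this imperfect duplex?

36°C

Primer base counts: A=4, T=3, G=5, C=5 → A+T=7, G+C=10
Perfect-match Tm = 2(7) + 4(10) = 14 + 40 = 54°C
Mismatches (positions where the bases are not complementary): 3 (at positions 11, 14, 15)
Effective Tm = 54 − 3×6 = 54 − 18 = 36°C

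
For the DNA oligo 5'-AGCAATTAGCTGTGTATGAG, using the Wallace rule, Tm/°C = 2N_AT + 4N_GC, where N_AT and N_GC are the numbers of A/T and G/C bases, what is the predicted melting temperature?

C=2, T=6, A=6, G=6
AT pairs contribute 12, GC pairs contribute 8.
Tm = 4·8 + 2·12 = 32 + 24 = 56°C

56°C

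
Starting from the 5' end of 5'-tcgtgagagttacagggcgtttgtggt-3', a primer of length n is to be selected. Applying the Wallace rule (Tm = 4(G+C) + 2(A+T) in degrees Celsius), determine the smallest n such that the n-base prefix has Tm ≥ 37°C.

n = 13

First 12 bases: TCGTGAGAGTTA → Tm = 34°C (< 37°C)
First 13 bases: TCGTGAGAGTTAC → Tm = 38°C (≥ 37°C)
Each additional base adds 2°C (A/T) or 4°C (G/C), so Tm is non-decreasing in n; n = 13 is the first length to reach 37°C.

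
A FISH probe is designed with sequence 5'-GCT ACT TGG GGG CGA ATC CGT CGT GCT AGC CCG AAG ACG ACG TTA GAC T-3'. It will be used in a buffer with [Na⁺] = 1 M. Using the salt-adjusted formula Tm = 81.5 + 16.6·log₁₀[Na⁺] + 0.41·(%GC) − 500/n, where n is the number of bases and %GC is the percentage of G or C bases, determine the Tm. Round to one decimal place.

95.6°C

Length n = 49. Base counts: A=10, G=16, C=13, T=10
G+C = 29, so %GC = 29/49 × 100 = 59.184%
Salt term: 16.6 × (0) = 0
GC term: 0.41 × 59.184 = 24.265; length term: −500/49 = −10.204
Tm = 81.5 + (0) + 24.265 − 10.204 = 95.561 → 95.6°C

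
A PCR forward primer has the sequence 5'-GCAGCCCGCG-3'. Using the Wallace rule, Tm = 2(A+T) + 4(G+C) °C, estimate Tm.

38°C

Counting bases: A=1, C=5, T=0, G=4
So N_AT = 1 and N_GC = 9.
Tm = 2(1) + 4(9) = 2 + 36 = 38°C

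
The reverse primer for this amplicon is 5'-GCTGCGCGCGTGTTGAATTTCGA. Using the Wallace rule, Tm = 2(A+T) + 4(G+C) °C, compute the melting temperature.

A=3, C=5, T=7, G=8
AT pairs contribute 10, GC pairs contribute 13.
Tm = 2×10 + 4×13 = 72°C

72°C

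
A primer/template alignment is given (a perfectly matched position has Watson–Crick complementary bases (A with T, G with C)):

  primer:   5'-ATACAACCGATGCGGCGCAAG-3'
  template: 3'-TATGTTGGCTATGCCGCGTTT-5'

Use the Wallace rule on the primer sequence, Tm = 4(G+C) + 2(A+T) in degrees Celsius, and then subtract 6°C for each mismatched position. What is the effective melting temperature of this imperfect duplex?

Primer base counts: A=7, T=2, G=6, C=6 → A+T=9, G+C=12
Perfect-match Tm = 2(9) + 4(12) = 18 + 48 = 66°C
Mismatches (positions where the bases are not complementary): 2 (at positions 12, 21)
Effective Tm = 66 − 2×6 = 66 − 12 = 54°C

54°C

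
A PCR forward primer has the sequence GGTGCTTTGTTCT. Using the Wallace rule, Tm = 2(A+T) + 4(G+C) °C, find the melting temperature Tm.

38°C

Counting bases: C=2, T=7, G=4, A=0
So N_AT = 7 and N_GC = 6.
Tm = 2(7) + 4(6) = 14 + 24 = 38°C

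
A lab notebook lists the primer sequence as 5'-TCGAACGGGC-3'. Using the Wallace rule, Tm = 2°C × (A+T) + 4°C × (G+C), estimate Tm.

34°C

Base counts: G=4, A=2, T=1, C=3
AT pairs contribute 3, GC pairs contribute 7.
Tm = 2×3 + 4×7 = 34°C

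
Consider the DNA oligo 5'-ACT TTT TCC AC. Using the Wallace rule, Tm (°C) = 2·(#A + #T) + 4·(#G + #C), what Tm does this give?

30°C

Counting bases: T=5, C=4, A=2, G=0
A+T = 7, G+C = 4
Tm = 2(7) + 4(4) = 14 + 16 = 30°C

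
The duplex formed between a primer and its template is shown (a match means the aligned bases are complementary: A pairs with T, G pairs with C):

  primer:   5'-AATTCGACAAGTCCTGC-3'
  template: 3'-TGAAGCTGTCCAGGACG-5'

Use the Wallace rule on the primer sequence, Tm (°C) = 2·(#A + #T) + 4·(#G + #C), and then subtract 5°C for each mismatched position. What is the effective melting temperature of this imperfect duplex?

Primer base counts: A=5, T=4, G=3, C=5 → A+T=9, G+C=8
Perfect-match Tm = 2(9) + 4(8) = 18 + 32 = 50°C
Mismatches (positions where the bases are not complementary): 2 (at positions 2, 10)
Effective Tm = 50 − 2×5 = 50 − 10 = 40°C

40°C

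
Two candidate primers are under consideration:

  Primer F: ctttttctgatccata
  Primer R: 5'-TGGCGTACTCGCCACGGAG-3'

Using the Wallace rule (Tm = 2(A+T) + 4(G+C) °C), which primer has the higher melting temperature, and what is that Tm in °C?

Primer F: A+T=11, G+C=5 → Tm = 2(11)+4(5) = 42°C
Primer R: A+T=6, G+C=13 → Tm = 2(6)+4(13) = 64°C
42°C vs 64°C → primer R is higher.

Primer R, 64°C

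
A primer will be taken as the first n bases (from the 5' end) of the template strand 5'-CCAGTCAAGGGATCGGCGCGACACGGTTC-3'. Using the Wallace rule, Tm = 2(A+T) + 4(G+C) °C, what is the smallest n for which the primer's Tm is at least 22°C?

n = 7

First 6 bases: CCAGTC → Tm = 20°C (< 22°C)
First 7 bases: CCAGTCA → Tm = 22°C (≥ 22°C)
Since every base adds ≥2°C, Tm only increases with n, so the threshold is first crossed at n = 7.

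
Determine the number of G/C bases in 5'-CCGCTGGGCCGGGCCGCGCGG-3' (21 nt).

20

Base counts: T=1, G=11, C=9, A=0
G+C = 11 + 9 = 20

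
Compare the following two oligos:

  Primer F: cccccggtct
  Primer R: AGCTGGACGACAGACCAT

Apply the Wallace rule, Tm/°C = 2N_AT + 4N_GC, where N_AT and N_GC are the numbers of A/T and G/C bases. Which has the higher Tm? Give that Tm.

Primer R, 56°C

Primer F: A+T=2, G+C=8 → Tm = 2(2)+4(8) = 36°C
Primer R: A+T=8, G+C=10 → Tm = 2(8)+4(10) = 56°C
36°C vs 56°C → primer R is higher.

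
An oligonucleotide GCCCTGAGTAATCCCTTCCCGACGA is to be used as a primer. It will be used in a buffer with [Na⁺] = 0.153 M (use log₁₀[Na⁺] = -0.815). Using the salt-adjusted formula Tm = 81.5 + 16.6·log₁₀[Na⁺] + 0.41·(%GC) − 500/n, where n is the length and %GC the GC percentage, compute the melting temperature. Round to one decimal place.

72.6°C

Length n = 25. Base counts: T=5, A=5, C=10, G=5
G+C = 15, so %GC = 15/25 × 100 = 60%
Salt term: 16.6 × (-0.815) = -13.529
GC term: 0.41 × 60 = 24.6; length term: −500/25 = −20
Tm = 81.5 + (-13.529) + 24.6 − 20 = 72.571 → 72.6°C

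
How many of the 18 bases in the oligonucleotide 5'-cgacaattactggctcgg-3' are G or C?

10

Base counts: A=4, T=4, G=5, C=5
G+C = 5 + 5 = 10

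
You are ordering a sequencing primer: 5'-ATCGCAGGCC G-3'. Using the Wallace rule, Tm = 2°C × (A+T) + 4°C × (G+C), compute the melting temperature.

38°C

Counting bases: T=1, A=2, G=4, C=4
So N_AT = 3 and N_GC = 8.
Tm = 4·8 + 2·3 = 32 + 6 = 38°C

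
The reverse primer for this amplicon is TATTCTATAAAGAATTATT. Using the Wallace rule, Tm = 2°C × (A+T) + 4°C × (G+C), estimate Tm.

42°C

Base counts: T=9, A=8, C=1, G=1
A+T = 17, G+C = 2
Tm = 2(17) + 4(2) = 34 + 8 = 42°C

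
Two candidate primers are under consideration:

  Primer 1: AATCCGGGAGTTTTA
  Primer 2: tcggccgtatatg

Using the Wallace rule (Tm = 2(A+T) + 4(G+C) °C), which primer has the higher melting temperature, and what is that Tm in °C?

Primer 1: A+T=9, G+C=6 → Tm = 2(9)+4(6) = 42°C
Primer 2: A+T=6, G+C=7 → Tm = 2(6)+4(7) = 40°C
42°C vs 40°C → primer 1 is higher.

Primer 1, 42°C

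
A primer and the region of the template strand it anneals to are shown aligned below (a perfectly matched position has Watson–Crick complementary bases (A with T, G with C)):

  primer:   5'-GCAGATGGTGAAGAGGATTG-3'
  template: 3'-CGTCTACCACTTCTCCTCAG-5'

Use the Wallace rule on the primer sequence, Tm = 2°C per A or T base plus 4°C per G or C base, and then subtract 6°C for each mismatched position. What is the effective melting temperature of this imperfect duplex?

48°C

Primer base counts: A=6, T=4, G=9, C=1 → A+T=10, G+C=10
Perfect-match Tm = 2(10) + 4(10) = 20 + 40 = 60°C
Mismatches (positions where the bases are not complementary): 2 (at positions 18, 20)
Effective Tm = 60 − 2×6 = 60 − 12 = 48°C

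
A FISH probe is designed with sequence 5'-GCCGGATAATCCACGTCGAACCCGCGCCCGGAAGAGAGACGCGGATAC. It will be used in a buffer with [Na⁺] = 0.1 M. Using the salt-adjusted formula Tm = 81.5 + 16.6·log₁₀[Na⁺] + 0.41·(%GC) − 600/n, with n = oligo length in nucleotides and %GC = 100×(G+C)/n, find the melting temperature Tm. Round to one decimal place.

Length n = 48. G=15, C=16, A=13, T=4
G+C = 31, so %GC = 31/48 × 100 = 64.583%
Salt term: 16.6 × (-1) = -16.6
GC term: 0.41 × 64.583 = 26.479; length term: −600/48 = −12.5
Tm = 81.5 + (-16.6) + 26.479 − 12.5 = 78.879 → 78.9°C

78.9°C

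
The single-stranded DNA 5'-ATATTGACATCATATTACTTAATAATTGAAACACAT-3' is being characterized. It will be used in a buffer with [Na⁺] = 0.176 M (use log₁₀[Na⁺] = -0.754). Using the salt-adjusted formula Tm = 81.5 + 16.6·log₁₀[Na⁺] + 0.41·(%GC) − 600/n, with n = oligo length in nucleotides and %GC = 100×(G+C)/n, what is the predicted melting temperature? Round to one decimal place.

Length n = 36. C=5, T=13, A=16, G=2
G+C = 7, so %GC = 7/36 × 100 = 19.444%
Salt term: 16.6 × (-0.754) = -12.516
GC term: 0.41 × 19.444 = 7.972; length term: −600/36 = −16.667
Tm = 81.5 + (-12.516) + 7.972 − 16.667 = 60.289 → 60.3°C

60.3°C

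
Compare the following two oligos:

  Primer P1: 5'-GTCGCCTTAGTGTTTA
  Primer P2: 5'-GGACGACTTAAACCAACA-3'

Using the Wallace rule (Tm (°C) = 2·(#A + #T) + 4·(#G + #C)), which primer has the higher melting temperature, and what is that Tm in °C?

Primer P2, 52°C

Primer P1: A+T=9, G+C=7 → Tm = 2(9)+4(7) = 46°C
Primer P2: A+T=10, G+C=8 → Tm = 2(10)+4(8) = 52°C
46°C vs 52°C → primer P2 is higher.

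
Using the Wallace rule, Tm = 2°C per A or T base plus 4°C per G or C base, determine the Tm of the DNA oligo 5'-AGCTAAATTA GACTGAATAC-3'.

52°C

Scanning the sequence gives A=9, T=5, G=3, C=3.
So N_AT = 14 and N_GC = 6.
Tm = 2×14 + 4×6 = 52°C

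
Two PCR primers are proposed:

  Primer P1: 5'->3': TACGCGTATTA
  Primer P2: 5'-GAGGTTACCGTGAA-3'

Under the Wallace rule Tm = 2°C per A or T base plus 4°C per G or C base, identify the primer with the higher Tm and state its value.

Primer P1: A+T=7, G+C=4 → Tm = 2(7)+4(4) = 30°C
Primer P2: A+T=7, G+C=7 → Tm = 2(7)+4(7) = 42°C
30°C vs 42°C → primer P2 is higher.

Primer P2, 42°C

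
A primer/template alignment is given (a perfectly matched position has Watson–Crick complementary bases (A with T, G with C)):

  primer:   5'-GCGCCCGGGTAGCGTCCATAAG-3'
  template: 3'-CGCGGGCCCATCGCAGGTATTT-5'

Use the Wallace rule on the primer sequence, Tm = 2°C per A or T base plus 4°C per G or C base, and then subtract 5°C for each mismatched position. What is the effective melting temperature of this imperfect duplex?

69°C

Primer base counts: A=4, T=3, G=8, C=7 → A+T=7, G+C=15
Perfect-match Tm = 2(7) + 4(15) = 14 + 60 = 74°C
Mismatches (positions where the bases are not complementary): 1 (at position 22)
Effective Tm = 74 − 1×5 = 74 − 5 = 69°C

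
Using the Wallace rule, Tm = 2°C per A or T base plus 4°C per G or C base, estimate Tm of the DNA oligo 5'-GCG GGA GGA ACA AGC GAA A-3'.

Base counts: G=8, A=8, T=0, C=3
AT pairs contribute 8, GC pairs contribute 11.
Tm = 2(8) + 4(11) = 16 + 44 = 60°C

60°C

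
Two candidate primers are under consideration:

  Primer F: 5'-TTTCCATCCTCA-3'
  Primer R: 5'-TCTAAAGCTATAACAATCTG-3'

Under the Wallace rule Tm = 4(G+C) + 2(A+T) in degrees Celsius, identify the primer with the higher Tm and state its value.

Primer R, 52°C

Primer F: A+T=7, G+C=5 → Tm = 2(7)+4(5) = 34°C
Primer R: A+T=14, G+C=6 → Tm = 2(14)+4(6) = 52°C
34°C vs 52°C → primer R is higher.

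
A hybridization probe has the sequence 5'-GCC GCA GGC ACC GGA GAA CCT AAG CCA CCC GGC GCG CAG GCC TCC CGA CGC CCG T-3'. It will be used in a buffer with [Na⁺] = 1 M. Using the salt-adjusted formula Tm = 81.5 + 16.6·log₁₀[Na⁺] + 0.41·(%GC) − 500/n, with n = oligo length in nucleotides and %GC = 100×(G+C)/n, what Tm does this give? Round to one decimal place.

103.7°C

Length n = 55. Base counts: A=10, G=17, C=25, T=3
G+C = 42, so %GC = 42/55 × 100 = 76.364%
Salt term: 16.6 × (0) = 0
GC term: 0.41 × 76.364 = 31.309; length term: −500/55 = −9.091
Tm = 81.5 + (0) + 31.309 − 9.091 = 103.718 → 103.7°C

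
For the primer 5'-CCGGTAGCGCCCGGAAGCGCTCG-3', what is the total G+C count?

Counting bases: C=9, T=2, G=9, A=3
G+C = 9 + 9 = 18

18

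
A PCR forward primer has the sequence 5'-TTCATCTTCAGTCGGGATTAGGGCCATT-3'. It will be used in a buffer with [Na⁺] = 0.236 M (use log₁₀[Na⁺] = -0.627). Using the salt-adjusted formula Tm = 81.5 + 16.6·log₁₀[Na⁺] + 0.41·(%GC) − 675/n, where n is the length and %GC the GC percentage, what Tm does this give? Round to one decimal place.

66.0°C

Length n = 28. Counting bases: C=6, A=5, G=7, T=10
G+C = 13, so %GC = 13/28 × 100 = 46.429%
Salt term: 16.6 × (-0.627) = -10.408
GC term: 0.41 × 46.429 = 19.036; length term: −675/28 = −24.107
Tm = 81.5 + (-10.408) + 19.036 − 24.107 = 66.021 → 66.0°C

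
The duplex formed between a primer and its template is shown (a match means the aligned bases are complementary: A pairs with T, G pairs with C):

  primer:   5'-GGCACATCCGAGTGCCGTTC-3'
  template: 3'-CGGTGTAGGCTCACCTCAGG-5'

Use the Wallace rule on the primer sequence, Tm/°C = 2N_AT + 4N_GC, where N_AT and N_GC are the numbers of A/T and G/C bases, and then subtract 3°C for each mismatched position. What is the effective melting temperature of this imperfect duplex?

Primer base counts: A=3, T=4, G=6, C=7 → A+T=7, G+C=13
Perfect-match Tm = 2(7) + 4(13) = 14 + 52 = 66°C
Mismatches (positions where the bases are not complementary): 4 (at positions 2, 15, 16, 19)
Effective Tm = 66 − 4×3 = 66 − 12 = 54°C

54°C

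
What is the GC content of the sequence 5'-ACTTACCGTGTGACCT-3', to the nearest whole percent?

C=5, A=3, G=3, T=5
G+C = 3 + 5 = 8 out of 16 bases
%GC = 8/16 × 100 = 50% ≈ 50%

50%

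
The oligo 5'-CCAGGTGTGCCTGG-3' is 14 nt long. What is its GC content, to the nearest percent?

G=6, C=4, T=3, A=1
G+C = 6 + 4 = 10 out of 14 bases
%GC = 10/14 × 100 = 71.43% ≈ 71%

71%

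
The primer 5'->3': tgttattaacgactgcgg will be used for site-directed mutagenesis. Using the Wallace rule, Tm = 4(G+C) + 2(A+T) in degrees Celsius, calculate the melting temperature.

Scanning the sequence gives G=5, A=4, T=6, C=3.
AT pairs contribute 10, GC pairs contribute 8.
Tm = 4·8 + 2·10 = 32 + 20 = 52°C

52°C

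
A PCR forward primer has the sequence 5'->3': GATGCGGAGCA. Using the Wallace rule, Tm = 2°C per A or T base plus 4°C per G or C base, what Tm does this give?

36°C

Base counts: G=5, C=2, T=1, A=3
So N_AT = 4 and N_GC = 7.
Tm = 2(4) + 4(7) = 8 + 28 = 36°C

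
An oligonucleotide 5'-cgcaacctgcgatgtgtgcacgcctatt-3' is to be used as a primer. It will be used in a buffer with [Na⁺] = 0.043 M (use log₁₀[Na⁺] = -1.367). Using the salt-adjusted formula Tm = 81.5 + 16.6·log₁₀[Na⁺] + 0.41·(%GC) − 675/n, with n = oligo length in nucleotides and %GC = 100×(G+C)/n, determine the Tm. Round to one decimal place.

Length n = 28. C=9, G=7, T=7, A=5
G+C = 16, so %GC = 16/28 × 100 = 57.143%
Salt term: 16.6 × (-1.367) = -22.692
GC term: 0.41 × 57.143 = 23.429; length term: −675/28 = −24.107
Tm = 81.5 + (-22.692) + 23.429 − 24.107 = 58.13 → 58.1°C

58.1°C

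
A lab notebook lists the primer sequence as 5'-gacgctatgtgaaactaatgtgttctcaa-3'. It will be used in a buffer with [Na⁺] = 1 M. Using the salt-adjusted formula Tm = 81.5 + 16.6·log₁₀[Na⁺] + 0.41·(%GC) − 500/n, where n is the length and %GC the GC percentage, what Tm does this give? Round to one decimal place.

79.8°C

Length n = 29. Scanning the sequence gives G=6, A=9, T=9, C=5.
G+C = 11, so %GC = 11/29 × 100 = 37.931%
Salt term: 16.6 × (0) = 0
GC term: 0.41 × 37.931 = 15.552; length term: −500/29 = −17.241
Tm = 81.5 + (0) + 15.552 − 17.241 = 79.811 → 79.8°C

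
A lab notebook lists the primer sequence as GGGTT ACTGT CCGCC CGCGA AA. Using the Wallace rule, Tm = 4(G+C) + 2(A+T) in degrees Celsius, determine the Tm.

72°C

Scanning the sequence gives G=7, A=4, T=4, C=7.
A+T = 8, G+C = 14
Tm = 2(8) + 4(14) = 16 + 56 = 72°C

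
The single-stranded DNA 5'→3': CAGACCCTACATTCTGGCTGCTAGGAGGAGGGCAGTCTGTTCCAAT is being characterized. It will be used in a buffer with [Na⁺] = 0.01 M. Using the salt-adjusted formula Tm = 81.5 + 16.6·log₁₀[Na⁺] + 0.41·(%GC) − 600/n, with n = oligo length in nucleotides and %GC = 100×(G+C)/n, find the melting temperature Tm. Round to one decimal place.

Length n = 46. Base counts: G=13, C=12, A=10, T=11
G+C = 25, so %GC = 25/46 × 100 = 54.348%
Salt term: 16.6 × (-2) = -33.2
GC term: 0.41 × 54.348 = 22.283; length term: −600/46 = −13.043
Tm = 81.5 + (-33.2) + 22.283 − 13.043 = 57.54 → 57.5°C

57.5°C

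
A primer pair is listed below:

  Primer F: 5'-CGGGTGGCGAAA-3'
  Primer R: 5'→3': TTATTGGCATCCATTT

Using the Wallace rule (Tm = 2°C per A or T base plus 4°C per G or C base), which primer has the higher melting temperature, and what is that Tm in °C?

Primer R, 42°C

Primer F: A+T=4, G+C=8 → Tm = 2(4)+4(8) = 40°C
Primer R: A+T=11, G+C=5 → Tm = 2(11)+4(5) = 42°C
40°C vs 42°C → primer R is higher.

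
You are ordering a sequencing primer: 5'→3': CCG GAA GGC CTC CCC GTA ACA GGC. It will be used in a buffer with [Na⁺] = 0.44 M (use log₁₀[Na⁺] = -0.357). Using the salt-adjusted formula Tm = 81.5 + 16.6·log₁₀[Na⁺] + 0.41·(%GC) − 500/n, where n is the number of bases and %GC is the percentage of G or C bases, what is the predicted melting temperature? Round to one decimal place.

83.8°C

Length n = 24. G=7, C=10, T=2, A=5
G+C = 17, so %GC = 17/24 × 100 = 70.833%
Salt term: 16.6 × (-0.357) = -5.926
GC term: 0.41 × 70.833 = 29.042; length term: −500/24 = −20.833
Tm = 81.5 + (-5.926) + 29.042 − 20.833 = 83.783 → 83.8°C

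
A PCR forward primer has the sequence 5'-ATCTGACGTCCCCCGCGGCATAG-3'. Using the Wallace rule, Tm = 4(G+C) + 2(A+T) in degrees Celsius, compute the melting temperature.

76°C

Base counts: A=4, C=9, G=6, T=4
So N_AT = 8 and N_GC = 15.
Tm = 2(8) + 4(15) = 16 + 60 = 76°C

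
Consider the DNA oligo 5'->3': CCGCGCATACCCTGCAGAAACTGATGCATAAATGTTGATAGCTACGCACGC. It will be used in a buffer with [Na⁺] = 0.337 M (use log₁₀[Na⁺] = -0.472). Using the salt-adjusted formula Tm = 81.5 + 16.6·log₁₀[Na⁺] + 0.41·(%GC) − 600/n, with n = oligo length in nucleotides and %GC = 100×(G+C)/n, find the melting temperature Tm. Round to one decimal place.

82.8°C

Length n = 51. Counting bases: C=15, G=11, T=10, A=15
G+C = 26, so %GC = 26/51 × 100 = 50.98%
Salt term: 16.6 × (-0.472) = -7.835
GC term: 0.41 × 50.98 = 20.902; length term: −600/51 = −11.765
Tm = 81.5 + (-7.835) + 20.902 − 11.765 = 82.802 → 82.8°C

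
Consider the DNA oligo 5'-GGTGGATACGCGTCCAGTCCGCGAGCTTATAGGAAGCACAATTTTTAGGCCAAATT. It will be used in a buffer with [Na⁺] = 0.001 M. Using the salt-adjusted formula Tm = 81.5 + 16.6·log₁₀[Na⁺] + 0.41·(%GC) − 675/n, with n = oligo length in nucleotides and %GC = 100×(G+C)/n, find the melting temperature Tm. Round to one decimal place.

39.4°C

Length n = 56. Base counts: C=12, A=15, G=15, T=14
G+C = 27, so %GC = 27/56 × 100 = 48.214%
Salt term: 16.6 × (-3) = -49.8
GC term: 0.41 × 48.214 = 19.768; length term: −675/56 = −12.054
Tm = 81.5 + (-49.8) + 19.768 − 12.054 = 39.414 → 39.4°C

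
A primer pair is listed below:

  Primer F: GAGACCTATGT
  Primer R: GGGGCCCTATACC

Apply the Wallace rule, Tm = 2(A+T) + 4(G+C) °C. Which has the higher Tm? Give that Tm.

Primer R, 44°C

Primer F: A+T=6, G+C=5 → Tm = 2(6)+4(5) = 32°C
Primer R: A+T=4, G+C=9 → Tm = 2(4)+4(9) = 44°C
32°C vs 44°C → primer R is higher.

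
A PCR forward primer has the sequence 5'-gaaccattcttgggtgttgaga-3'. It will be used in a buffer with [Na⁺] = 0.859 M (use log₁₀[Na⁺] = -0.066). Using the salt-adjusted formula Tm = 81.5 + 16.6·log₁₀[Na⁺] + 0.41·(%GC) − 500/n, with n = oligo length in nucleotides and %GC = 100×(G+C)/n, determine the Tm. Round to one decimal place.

76.3°C

Length n = 22. Base counts: T=7, C=3, A=5, G=7
G+C = 10, so %GC = 10/22 × 100 = 45.455%
Salt term: 16.6 × (-0.066) = -1.096
GC term: 0.41 × 45.455 = 18.637; length term: −500/22 = −22.727
Tm = 81.5 + (-1.096) + 18.637 − 22.727 = 76.314 → 76.3°C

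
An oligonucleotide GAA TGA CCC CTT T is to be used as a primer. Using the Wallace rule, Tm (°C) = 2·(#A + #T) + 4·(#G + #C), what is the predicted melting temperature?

38°C

Base counts: T=4, A=3, C=4, G=2
AT pairs contribute 7, GC pairs contribute 6.
Tm = 2×7 + 4×6 = 38°C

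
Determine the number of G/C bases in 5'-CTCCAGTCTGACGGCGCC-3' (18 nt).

13

G=5, C=8, T=3, A=2
Total G or C: 5 + 8 = 13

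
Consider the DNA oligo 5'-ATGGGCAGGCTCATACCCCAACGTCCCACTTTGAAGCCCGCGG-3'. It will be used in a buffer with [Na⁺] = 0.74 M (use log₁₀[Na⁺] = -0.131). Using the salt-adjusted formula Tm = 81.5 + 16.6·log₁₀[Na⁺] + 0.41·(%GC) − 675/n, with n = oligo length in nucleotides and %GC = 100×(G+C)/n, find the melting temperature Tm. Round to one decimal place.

Length n = 43. Counting bases: A=9, C=16, T=7, G=11
G+C = 27, so %GC = 27/43 × 100 = 62.791%
Salt term: 16.6 × (-0.131) = -2.175
GC term: 0.41 × 62.791 = 25.744; length term: −675/43 = −15.698
Tm = 81.5 + (-2.175) + 25.744 − 15.698 = 89.371 → 89.4°C

89.4°C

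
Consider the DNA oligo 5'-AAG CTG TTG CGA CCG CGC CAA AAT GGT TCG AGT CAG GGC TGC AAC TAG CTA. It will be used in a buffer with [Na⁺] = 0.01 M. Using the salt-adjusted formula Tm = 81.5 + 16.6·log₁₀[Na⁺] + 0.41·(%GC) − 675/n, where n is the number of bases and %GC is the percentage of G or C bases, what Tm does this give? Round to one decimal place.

57.6°C

Length n = 51. Base counts: T=10, A=13, C=13, G=15
G+C = 28, so %GC = 28/51 × 100 = 54.902%
Salt term: 16.6 × (-2) = -33.2
GC term: 0.41 × 54.902 = 22.51; length term: −675/51 = −13.235
Tm = 81.5 + (-33.2) + 22.51 − 13.235 = 57.575 → 57.6°C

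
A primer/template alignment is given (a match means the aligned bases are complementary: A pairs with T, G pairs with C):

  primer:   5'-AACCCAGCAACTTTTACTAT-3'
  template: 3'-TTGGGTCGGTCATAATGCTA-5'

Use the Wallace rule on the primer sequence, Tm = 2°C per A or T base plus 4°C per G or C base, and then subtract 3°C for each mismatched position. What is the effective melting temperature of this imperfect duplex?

42°C

Primer base counts: A=7, T=6, G=1, C=6 → A+T=13, G+C=7
Perfect-match Tm = 2(13) + 4(7) = 26 + 28 = 54°C
Mismatches (positions where the bases are not complementary): 4 (at positions 9, 11, 13, 18)
Effective Tm = 54 − 4×3 = 54 − 12 = 42°C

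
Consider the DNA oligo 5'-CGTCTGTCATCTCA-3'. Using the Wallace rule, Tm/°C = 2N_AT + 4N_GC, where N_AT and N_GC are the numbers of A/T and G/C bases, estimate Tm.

42°C

Counting bases: T=5, C=5, G=2, A=2
AT pairs contribute 7, GC pairs contribute 7.
Tm = 2×7 + 4×7 = 42°C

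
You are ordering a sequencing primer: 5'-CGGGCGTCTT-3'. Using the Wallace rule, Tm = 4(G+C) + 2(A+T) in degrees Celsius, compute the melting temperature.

Base counts: C=3, T=3, A=0, G=4
So N_AT = 3 and N_GC = 7.
Tm = 2×3 + 4×7 = 34°C

34°C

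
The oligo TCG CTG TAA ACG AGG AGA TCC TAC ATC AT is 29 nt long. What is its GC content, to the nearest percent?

45%

Counting bases: T=7, G=6, C=7, A=9
G+C = 6 + 7 = 13 out of 29 bases
%GC = 13/29 × 100 = 44.83% ≈ 45%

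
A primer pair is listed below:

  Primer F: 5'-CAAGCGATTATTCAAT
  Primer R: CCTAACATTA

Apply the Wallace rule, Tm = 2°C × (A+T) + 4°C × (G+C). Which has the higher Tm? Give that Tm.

Primer F, 42°C

Primer F: A+T=11, G+C=5 → Tm = 2(11)+4(5) = 42°C
Primer R: A+T=7, G+C=3 → Tm = 2(7)+4(3) = 26°C
42°C vs 26°C → primer F is higher.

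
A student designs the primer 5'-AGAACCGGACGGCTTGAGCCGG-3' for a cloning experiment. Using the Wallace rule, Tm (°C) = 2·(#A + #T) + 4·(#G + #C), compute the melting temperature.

Scanning the sequence gives G=9, T=2, C=6, A=5.
A+T = 7, G+C = 15
Tm = 2×7 + 4×15 = 74°C

74°C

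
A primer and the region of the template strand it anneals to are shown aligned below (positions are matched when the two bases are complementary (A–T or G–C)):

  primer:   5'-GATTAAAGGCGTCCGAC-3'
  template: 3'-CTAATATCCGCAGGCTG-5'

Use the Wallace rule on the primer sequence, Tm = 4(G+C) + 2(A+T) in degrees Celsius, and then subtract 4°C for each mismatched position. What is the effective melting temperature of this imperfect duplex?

Primer base counts: A=5, T=3, G=5, C=4 → A+T=8, G+C=9
Perfect-match Tm = 2(8) + 4(9) = 16 + 36 = 52°C
Mismatches (positions where the bases are not complementary): 1 (at position 6)
Effective Tm = 52 − 1×4 = 52 − 4 = 48°C

48°C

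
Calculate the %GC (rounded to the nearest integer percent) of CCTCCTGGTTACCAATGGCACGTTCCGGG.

Base counts: A=4, T=7, C=10, G=8
G+C = 8 + 10 = 18 out of 29 bases
%GC = 18/29 × 100 = 62.07% ≈ 62%

62%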